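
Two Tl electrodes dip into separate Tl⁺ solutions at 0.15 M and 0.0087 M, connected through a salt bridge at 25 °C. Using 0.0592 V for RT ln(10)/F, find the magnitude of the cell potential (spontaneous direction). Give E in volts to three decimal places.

+0.073 V

For a concentration cell E°cell = 0. The 0.15 M side is the cathode (reduction is favoured where [Tl⁺] is higher).
With n = 1, E = −(0.0592/1) log([Tl⁺]ₐₙ/[Tl⁺]꜀ₐₜ) = −(0.0592/1) log(0.0087/0.15) = −(0.0592/1)(-1.237) = +0.073 V.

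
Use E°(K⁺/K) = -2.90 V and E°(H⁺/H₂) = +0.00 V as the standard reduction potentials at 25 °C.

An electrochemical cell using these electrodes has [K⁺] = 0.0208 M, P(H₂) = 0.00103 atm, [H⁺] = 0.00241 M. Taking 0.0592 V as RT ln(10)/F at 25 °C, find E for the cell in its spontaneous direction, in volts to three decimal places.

+2.933 V

H⁺/H₂ is the cathode (higher E°), K⁺/K the anode: E°cell = +0.00 − (-2.90) = +2.90 V, n = 2.
Overall: 2 H⁺(aq) + 2 K(s) → H₂(g) + 2 K⁺(aq)
Q = P(H₂)·[K⁺]^2 / ([H⁺]^2); log Q = -1.115.
E = E° − (0.0592/n) log Q = +2.90 − (0.0592/2)(-1.115) = +2.933 V.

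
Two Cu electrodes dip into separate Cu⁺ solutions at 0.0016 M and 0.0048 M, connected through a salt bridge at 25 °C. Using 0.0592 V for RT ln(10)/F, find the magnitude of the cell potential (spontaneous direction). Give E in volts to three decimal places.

For a concentration cell E°cell = 0. The 0.0048 M side is the cathode (reduction is favoured where [Cu⁺] is higher).
With n = 1, E = −(0.0592/1) log([Cu⁺]ₐₙ/[Cu⁺]꜀ₐₜ) = −(0.0592/1) log(0.0016/0.0048) = −(0.0592/1)(-0.477) = +0.028 V.

+0.028 V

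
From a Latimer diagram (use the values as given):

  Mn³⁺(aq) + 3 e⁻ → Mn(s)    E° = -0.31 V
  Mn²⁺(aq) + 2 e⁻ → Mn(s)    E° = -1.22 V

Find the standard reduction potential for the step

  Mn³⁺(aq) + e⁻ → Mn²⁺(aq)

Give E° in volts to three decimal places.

Sequential free energies add, so n₃E°₃ = n₁E°₁ + n₂E°₂.
With n₃ = 3, and the known step contributing 2×(-1.22) V, the unknown satisfies 1·E° = 3×(-0.31) − 2×(-1.22) = +1.510.
E° = +1.510 / 1 = +1.510 V.

+1.510 V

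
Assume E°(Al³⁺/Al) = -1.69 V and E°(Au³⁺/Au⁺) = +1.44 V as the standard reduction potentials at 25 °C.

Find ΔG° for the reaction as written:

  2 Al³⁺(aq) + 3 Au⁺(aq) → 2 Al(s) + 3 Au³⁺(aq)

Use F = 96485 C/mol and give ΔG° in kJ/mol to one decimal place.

+1812.0 kJ/mol

As written, Al³⁺/Al is reduced (cathode) and Au³⁺/Au⁺ is oxidised (anode), so E°cell = (-1.69) − (+1.44) = -3.13 V.
Balancing electrons gives n = 6.
ΔG° = −nFE° = −(6)(96485)(-3.13) = 1,811,988 J = +1812.0 kJ/mol.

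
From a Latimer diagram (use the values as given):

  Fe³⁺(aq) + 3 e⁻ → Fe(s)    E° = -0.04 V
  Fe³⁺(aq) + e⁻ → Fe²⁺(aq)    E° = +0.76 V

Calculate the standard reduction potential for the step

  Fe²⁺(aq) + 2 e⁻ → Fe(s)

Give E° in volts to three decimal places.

-0.440 V

Sequential free energies add, so n₃E°₃ = n₁E°₁ + n₂E°₂.
With n₃ = 3, and the known step contributing 1×(+0.76) V, the unknown satisfies 2·E° = 3×(-0.04) − 1×(+0.76) = -0.880.
E° = -0.880 / 2 = -0.440 V.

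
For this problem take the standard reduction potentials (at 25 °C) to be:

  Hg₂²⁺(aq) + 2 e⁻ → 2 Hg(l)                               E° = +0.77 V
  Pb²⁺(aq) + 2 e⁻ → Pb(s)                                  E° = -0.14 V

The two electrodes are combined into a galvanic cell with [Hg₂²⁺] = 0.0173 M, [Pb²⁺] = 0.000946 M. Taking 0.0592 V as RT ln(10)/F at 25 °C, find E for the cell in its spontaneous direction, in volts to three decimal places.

Hg₂²⁺/Hg is the cathode (higher E°), Pb²⁺/Pb the anode: E°cell = +0.77 − (-0.14) = +0.91 V, n = 2.
Overall: Hg₂²⁺(aq) + Pb(s) → 2 Hg(l) + Pb²⁺(aq)
Q = [Pb²⁺] / ([Hg₂²⁺]); log Q = -1.262.
E = E° − (0.0592/n) log Q = +0.91 − (0.0592/2)(-1.262) = +0.947 V.

+0.947 V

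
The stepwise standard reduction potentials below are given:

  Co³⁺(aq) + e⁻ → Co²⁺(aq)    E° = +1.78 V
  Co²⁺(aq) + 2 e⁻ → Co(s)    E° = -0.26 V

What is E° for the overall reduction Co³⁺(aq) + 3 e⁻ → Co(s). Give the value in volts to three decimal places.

Since ΔG° = −nFE° is additive over sequential reductions, n₃E°₃ = n₁E°₁ + n₂E°₂.
E°₃ = (1×+1.78 + 2×-0.26) / 3 = (+1.260) / 3 = +0.420 V.

+0.420 V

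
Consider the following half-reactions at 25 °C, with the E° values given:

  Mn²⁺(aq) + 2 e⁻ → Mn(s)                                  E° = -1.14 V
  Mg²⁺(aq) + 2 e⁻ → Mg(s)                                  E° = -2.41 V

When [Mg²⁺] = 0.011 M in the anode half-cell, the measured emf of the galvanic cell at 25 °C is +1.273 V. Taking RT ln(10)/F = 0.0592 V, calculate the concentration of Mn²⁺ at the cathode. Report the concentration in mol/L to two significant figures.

0.014 M

Mn²⁺/Mn is the cathode, Mg²⁺/Mg the anode: E°cell = +1.27 V, n = 2.
Overall reaction: Mn²⁺(aq) + Mg(s) → Mn(s) + Mg²⁺(aq); Q = [Mg²⁺]^1/[Mn²⁺]^1.
From E = E° − (0.0592/n) log Q: log Q = (E° − E)·n/0.0592 = (+1.27 − (+1.273))·2/0.0592 = -0.1014.
So 1·log[Mn²⁺] = 1·log(0.011) − log Q = -1.9586 − (-0.1014) = -1.8572; [Mn²⁺] = 10^(-1.8572) ≈ 0.014 M.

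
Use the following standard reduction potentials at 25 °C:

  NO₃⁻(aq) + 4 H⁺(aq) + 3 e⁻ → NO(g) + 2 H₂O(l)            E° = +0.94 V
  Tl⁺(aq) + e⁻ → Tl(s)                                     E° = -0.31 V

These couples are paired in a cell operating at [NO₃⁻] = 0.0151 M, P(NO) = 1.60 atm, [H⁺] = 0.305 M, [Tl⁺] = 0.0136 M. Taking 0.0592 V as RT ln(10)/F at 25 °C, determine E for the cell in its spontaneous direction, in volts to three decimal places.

NO₃⁻/NO is the cathode (higher E°), Tl⁺/Tl the anode: E°cell = +0.94 − (-0.31) = +1.25 V, n = 3.
Overall: NO₃⁻(aq) + 4 H⁺(aq) + 3 Tl(s) → NO(g) + 2 H₂O(l) + 3 Tl⁺(aq)
Q = P(NO)·[Tl⁺]^3 / ([NO₃⁻]·[H⁺]^4); log Q = -1.511.
E = E° − (0.0592/n) log Q = +1.25 − (0.0592/3)(-1.511) = +1.280 V.

+1.280 V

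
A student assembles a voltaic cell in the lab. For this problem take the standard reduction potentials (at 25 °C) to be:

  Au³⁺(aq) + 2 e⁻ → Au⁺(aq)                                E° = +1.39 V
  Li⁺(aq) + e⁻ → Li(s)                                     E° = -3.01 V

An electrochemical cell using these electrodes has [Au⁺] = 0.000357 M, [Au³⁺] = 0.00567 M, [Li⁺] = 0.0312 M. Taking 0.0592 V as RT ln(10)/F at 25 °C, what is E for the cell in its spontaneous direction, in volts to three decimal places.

Au³⁺/Au⁺ is the cathode (higher E°), Li⁺/Li the anode: E°cell = +1.39 − (-3.01) = +4.40 V, n = 2.
Overall: Au³⁺(aq) + 2 Li(s) → Au⁺(aq) + 2 Li⁺(aq)
Q = [Au⁺]·[Li⁺]^2 / ([Au³⁺]); log Q = -4.213.
E = E° − (0.0592/n) log Q = +4.40 − (0.0592/2)(-4.213) = +4.525 V.

+4.525 V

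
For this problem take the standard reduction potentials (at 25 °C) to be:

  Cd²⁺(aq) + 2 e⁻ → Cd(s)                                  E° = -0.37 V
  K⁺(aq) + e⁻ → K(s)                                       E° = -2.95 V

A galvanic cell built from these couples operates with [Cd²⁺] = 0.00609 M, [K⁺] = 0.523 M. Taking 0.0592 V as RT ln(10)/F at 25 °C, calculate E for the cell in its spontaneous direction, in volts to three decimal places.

+2.531 V

Cd²⁺/Cd is the cathode (higher E°), K⁺/K the anode: E°cell = -0.37 − (-2.95) = +2.58 V, n = 2.
Overall: Cd²⁺(aq) + 2 K(s) → Cd(s) + 2 K⁺(aq)
Q = [K⁺]^2 / ([Cd²⁺]); log Q = 1.652.
E = E° − (0.0592/n) log Q = +2.58 − (0.0592/2)(1.652) = +2.531 V.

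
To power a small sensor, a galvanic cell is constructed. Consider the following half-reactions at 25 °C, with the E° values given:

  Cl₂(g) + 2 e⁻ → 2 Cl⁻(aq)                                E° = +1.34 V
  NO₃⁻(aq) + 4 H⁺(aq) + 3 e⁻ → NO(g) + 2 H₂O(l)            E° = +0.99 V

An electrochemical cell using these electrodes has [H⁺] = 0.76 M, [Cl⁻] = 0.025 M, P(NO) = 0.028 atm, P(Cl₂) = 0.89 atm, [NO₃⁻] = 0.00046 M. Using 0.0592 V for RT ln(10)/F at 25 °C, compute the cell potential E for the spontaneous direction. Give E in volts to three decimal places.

Cl₂/Cl⁻ is the cathode (higher E°), NO₃⁻/NO the anode: E°cell = +1.34 − (+0.99) = +0.35 V, n = 6.
Overall: 3 Cl₂(g) + 2 NO(g) + 4 H₂O(l) → 6 Cl⁻(aq) + 2 NO₃⁻(aq) + 8 H⁺(aq)
Q = [Cl⁻]^6·[NO₃⁻]^2·[H⁺]^8 / (P(Cl₂)^3·P(NO)^2); log Q = -13.983.
E = E° − (0.0592/n) log Q = +0.35 − (0.0592/6)(-13.983) = +0.488 V.

+0.488 V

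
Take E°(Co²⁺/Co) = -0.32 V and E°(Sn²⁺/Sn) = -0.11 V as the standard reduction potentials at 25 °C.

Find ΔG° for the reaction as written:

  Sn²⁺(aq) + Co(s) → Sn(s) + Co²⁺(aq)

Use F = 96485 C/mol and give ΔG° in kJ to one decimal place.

-40.5 kJ

As written, Sn²⁺/Sn is reduced (cathode) and Co²⁺/Co is oxidised (anode), so E°cell = (-0.11) − (-0.32) = +0.21 V.
Balancing electrons gives n = 2.
ΔG° = −nFE° = −(2)(96485)(+0.21) = -40,524 J = -40.5 kJ.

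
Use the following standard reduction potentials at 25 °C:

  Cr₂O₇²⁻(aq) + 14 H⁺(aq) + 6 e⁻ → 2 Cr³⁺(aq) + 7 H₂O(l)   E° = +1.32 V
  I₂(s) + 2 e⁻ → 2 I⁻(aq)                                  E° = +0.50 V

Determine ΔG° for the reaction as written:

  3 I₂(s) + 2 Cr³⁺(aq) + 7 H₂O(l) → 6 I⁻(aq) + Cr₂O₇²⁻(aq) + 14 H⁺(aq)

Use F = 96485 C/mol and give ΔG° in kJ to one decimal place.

As written, I₂/I⁻ is reduced (cathode) and Cr₂O₇²⁻/Cr³⁺ is oxidised (anode), so E°cell = (+0.50) − (+1.32) = -0.82 V.
Balancing electrons gives n = 6.
ΔG° = −nFE° = −(6)(96485)(-0.82) = 474,706 J = +474.7 kJ.

+474.7 kJ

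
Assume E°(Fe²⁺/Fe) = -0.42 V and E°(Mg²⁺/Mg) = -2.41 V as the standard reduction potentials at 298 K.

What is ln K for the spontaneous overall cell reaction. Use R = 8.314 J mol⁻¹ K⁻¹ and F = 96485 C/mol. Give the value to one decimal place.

155.0

Cathode: Fe²⁺/Fe; anode: Mg²⁺/Mg. E°cell = (-0.42) − (-2.41) = +1.99 V, with n = 2.
ΔG° = −nFE° = −RT ln K, so ln K = nFE°/(RT) = (2)(96485)(+1.99) / ((8.314)(298)) = 154.995.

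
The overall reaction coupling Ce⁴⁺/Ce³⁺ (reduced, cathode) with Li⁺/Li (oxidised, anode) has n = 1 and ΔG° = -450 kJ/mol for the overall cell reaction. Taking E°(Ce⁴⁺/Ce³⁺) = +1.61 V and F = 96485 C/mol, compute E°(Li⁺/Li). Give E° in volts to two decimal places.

-3.05 V

E°cell = −ΔG°/(nF) = −(-450×10³)/((1)(96485)) = +4.664 V.
Since Ce⁴⁺/Ce³⁺ is the cathode and Li⁺/Li the anode, E°cell = E°(Ce⁴⁺/Ce³⁺) − E°(Li⁺/Li).
So E°(Li⁺/Li) = E°(Ce⁴⁺/Ce³⁺) − E°cell = (+1.61) − (+4.664) = -3.05 V.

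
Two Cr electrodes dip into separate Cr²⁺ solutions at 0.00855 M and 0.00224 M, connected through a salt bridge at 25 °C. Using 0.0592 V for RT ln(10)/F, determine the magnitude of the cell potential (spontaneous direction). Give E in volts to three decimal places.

For a concentration cell E°cell = 0. The 0.00855 M side is the cathode (reduction is favoured where [Cr²⁺] is higher).
With n = 2, E = −(0.0592/2) log([Cr²⁺]ₐₙ/[Cr²⁺]꜀ₐₜ) = −(0.0592/2) log(0.00224/0.00855) = −(0.0592/2)(-0.582) = +0.017 V.

+0.017 V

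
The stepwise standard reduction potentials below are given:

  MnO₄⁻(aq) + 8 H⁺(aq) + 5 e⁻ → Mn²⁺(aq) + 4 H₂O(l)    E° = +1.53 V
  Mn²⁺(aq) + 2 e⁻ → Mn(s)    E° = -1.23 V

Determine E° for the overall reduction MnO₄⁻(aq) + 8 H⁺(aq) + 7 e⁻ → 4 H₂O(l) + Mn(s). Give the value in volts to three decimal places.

+0.741 V

Since ΔG° = −nFE° is additive over sequential reductions, n₃E°₃ = n₁E°₁ + n₂E°₂.
E°₃ = (5×+1.53 + 2×-1.23) / 7 = (+5.190) / 7 = +0.741 V.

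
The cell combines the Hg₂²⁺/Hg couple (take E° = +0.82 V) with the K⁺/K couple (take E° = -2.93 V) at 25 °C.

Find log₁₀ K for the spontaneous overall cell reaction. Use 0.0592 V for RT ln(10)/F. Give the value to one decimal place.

126.7

Cathode: Hg₂²⁺/Hg; anode: K⁺/K. E°cell = +3.75 V, n = 2.
log K = nE°cell / 0.0592 = (2)(+3.75) / 0.0592 = 126.7.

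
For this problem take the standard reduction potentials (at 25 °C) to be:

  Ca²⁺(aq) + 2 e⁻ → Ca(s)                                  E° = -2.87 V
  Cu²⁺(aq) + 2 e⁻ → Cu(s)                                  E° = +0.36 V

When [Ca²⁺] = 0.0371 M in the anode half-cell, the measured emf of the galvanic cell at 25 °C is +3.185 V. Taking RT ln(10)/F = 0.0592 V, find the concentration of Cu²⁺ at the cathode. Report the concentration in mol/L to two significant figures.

Cu²⁺/Cu is the cathode, Ca²⁺/Ca the anode: E°cell = +3.23 V, n = 2.
Overall reaction: Cu²⁺(aq) + Ca(s) → Cu(s) + Ca²⁺(aq); Q = [Ca²⁺]^1/[Cu²⁺]^1.
From E = E° − (0.0592/n) log Q: log Q = (E° − E)·n/0.0592 = (+3.23 − (+3.185))·2/0.0592 = 1.5203.
So 1·log[Cu²⁺] = 1·log(0.0371) − log Q = -1.4306 − (1.5203) = -2.9509; [Cu²⁺] = 10^(-2.9509) ≈ 0.0011 M.

0.0011 M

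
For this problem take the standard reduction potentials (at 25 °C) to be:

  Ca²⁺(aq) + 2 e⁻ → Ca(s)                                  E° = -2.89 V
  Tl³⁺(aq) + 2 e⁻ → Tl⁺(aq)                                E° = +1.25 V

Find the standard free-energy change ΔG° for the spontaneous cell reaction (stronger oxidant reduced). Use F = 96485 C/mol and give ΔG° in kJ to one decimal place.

Tl³⁺/Tl⁺ (E° = +1.25 V) is the cathode; Ca²⁺/Ca (E° = -2.89 V) is the anode, so E°cell = +4.14 V.
Balancing electrons gives n = 2 (lcm of 2 and 2).
ΔG° = −nFE° = −(2)(96485)(+4.14) = -798,896 J = -798.9 kJ.

-798.9 kJ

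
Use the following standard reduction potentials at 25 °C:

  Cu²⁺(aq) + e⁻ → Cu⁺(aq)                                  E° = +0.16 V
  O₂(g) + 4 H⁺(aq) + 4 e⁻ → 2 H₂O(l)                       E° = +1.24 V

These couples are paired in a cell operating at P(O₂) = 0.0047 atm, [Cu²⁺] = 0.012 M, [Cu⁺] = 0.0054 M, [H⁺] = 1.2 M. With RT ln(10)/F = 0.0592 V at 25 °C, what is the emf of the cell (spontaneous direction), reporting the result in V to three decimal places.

O₂/H₂O is the cathode (higher E°), Cu²⁺/Cu⁺ the anode: E°cell = +1.24 − (+0.16) = +1.08 V, n = 4.
Overall: O₂(g) + 4 H⁺(aq) + 4 Cu⁺(aq) → 2 H₂O(l) + 4 Cu²⁺(aq)
Q = [Cu²⁺]^4 / (P(O₂)·[H⁺]^4·[Cu⁺]^4); log Q = 3.398.
E = E° − (0.0592/n) log Q = +1.08 − (0.0592/4)(3.398) = +1.030 V.

+1.030 V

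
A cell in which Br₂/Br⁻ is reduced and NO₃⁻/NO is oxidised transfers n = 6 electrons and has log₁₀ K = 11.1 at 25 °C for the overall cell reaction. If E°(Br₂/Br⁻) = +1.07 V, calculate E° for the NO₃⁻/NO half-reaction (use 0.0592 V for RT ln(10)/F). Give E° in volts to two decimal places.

+0.96 V

E°cell = (0.0592/n)·log K = (0.0592/6)(11.1) = +0.110 V.
Since Br₂/Br⁻ is the cathode and NO₃⁻/NO the anode, E°cell = E°(Br₂/Br⁻) − E°(NO₃⁻/NO).
So E°(NO₃⁻/NO) = E°(Br₂/Br⁻) − E°cell = (+1.07) − (+0.110) = +0.96 V.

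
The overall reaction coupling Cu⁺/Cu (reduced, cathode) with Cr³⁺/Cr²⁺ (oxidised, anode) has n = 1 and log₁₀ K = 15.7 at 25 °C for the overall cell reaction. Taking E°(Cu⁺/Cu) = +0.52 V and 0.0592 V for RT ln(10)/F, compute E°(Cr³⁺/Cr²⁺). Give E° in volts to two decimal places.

-0.41 V

E°cell = (0.0592/n)·log K = (0.0592/1)(15.7) = +0.929 V.
Since Cu⁺/Cu is the cathode and Cr³⁺/Cr²⁺ the anode, E°cell = E°(Cu⁺/Cu) − E°(Cr³⁺/Cr²⁺).
So E°(Cr³⁺/Cr²⁺) = E°(Cu⁺/Cu) − E°cell = (+0.52) − (+0.929) = -0.41 V.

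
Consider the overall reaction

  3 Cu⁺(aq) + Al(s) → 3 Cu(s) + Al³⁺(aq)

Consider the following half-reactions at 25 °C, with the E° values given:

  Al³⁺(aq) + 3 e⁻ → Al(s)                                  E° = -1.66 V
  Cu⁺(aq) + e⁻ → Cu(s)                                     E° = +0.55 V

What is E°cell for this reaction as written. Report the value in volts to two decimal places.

The Cu⁺/Cu couple has the higher reduction potential, so it is the cathode; Al³⁺/Al is oxidised at the anode.
E°cell = E°(cathode) − E°(anode) = (+0.55) − (-1.66) = +2.21 V.

+2.21 V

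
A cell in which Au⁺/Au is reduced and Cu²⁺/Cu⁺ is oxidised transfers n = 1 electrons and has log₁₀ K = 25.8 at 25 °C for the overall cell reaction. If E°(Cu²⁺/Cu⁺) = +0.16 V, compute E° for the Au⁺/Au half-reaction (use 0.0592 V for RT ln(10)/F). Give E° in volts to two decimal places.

+1.69 V

E°cell = (0.0592/n)·log K = (0.0592/1)(25.8) = +1.527 V.
Since Au⁺/Au is the cathode and Cu²⁺/Cu⁺ the anode, E°cell = E°(Au⁺/Au) − E°(Cu²⁺/Cu⁺).
So E°(Au⁺/Au) = E°cell + E°(Cu²⁺/Cu⁺) = +1.527 + (+0.16) = +1.69 V.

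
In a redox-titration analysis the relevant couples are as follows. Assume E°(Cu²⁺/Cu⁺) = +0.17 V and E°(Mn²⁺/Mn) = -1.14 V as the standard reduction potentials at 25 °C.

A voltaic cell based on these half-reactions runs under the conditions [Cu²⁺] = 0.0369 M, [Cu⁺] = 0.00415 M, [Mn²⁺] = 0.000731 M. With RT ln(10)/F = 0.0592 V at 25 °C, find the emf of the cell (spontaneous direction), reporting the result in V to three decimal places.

Cu²⁺/Cu⁺ is the cathode (higher E°), Mn²⁺/Mn the anode: E°cell = +0.17 − (-1.14) = +1.31 V, n = 2.
Overall: 2 Cu²⁺(aq) + Mn(s) → 2 Cu⁺(aq) + Mn²⁺(aq)
Q = [Cu⁺]^2·[Mn²⁺] / ([Cu²⁺]^2); log Q = -5.034.
E = E° − (0.0592/n) log Q = +1.31 − (0.0592/2)(-5.034) = +1.459 V.

+1.459 V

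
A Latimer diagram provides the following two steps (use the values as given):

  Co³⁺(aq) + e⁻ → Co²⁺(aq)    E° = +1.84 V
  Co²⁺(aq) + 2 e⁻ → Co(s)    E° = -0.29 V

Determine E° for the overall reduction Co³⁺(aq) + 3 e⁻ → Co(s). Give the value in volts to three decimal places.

Since ΔG° = −nFE° is additive over sequential reductions, n₃E°₃ = n₁E°₁ + n₂E°₂.
E°₃ = (1×+1.84 + 2×-0.29) / 3 = (+1.260) / 3 = +0.420 V.
E° values themselves are not directly additive — weighting by electron count is essential.

+0.420 V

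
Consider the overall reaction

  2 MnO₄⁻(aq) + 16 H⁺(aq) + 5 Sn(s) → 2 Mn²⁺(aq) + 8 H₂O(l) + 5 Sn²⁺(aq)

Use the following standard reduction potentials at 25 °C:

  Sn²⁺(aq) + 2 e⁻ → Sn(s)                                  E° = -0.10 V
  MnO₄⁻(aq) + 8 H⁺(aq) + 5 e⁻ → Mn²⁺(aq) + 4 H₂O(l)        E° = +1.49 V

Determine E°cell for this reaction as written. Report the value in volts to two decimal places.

The MnO₄⁻/Mn²⁺ couple has the higher reduction potential, so it is the cathode; Sn²⁺/Sn is oxidised at the anode.
E°cell = E°(cathode) − E°(anode) = (+1.49) − (-0.10) = +1.59 V.

+1.59 V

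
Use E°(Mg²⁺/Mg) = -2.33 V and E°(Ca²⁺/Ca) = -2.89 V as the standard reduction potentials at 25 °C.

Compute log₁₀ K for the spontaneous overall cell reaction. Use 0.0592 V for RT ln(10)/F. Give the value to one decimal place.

18.9

Cathode: Mg²⁺/Mg; anode: Ca²⁺/Ca. E°cell = +0.56 V, n = 2.
log K = nE°cell / 0.0592 = (2)(+0.56) / 0.0592 = 18.9.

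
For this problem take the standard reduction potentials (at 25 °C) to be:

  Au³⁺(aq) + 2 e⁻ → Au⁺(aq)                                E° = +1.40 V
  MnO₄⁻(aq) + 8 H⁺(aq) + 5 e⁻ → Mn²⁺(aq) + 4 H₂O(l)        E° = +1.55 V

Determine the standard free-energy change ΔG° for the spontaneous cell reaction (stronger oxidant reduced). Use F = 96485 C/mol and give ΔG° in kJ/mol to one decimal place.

MnO₄⁻/Mn²⁺ (E° = +1.55 V) is the cathode; Au³⁺/Au⁺ (E° = +1.40 V) is the anode, so E°cell = +0.15 V.
Balancing electrons gives n = 10 (lcm of 5 and 2).
ΔG° = −nFE° = −(10)(96485)(+0.15) = -144,728 J = -144.7 kJ/mol.

-144.7 kJ/mol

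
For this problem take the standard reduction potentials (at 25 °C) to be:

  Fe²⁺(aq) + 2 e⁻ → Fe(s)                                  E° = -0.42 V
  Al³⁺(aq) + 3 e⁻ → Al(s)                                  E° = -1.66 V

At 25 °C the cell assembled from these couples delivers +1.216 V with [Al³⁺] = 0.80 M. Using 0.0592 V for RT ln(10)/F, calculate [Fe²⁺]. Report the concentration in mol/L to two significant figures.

Fe²⁺/Fe is the cathode, Al³⁺/Al the anode: E°cell = +1.24 V, n = 6.
Overall reaction: 3 Fe²⁺(aq) + 2 Al(s) → 3 Fe(s) + 2 Al³⁺(aq); Q = [Al³⁺]^2/[Fe²⁺]^3.
From E = E° − (0.0592/n) log Q: log Q = (E° − E)·n/0.0592 = (+1.24 − (+1.216))·6/0.0592 = 2.4324.
So 3·log[Fe²⁺] = 2·log(0.8) − log Q = -0.1938 − (2.4324) = -2.6262; log[Fe²⁺] = -2.6262 / 3 = -0.8754; [Fe²⁺] = 10^(-0.8754) ≈ 0.13 M.

0.13 M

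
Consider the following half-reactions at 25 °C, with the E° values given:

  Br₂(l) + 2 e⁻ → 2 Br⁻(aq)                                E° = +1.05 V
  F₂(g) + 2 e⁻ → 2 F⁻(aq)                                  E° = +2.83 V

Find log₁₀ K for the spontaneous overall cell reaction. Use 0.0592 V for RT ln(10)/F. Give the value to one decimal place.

Cathode: F₂/F⁻; anode: Br₂/Br⁻. E°cell = +1.78 V, n = 2.
log K = nE°cell / 0.0592 = (2)(+1.78) / 0.0592 = 60.1.

60.1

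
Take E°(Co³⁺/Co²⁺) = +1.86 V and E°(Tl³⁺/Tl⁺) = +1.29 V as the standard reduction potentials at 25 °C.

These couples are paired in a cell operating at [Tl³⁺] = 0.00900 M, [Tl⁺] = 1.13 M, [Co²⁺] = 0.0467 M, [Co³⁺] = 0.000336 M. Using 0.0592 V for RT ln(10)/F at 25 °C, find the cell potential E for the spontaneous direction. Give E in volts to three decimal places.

+0.505 V

Co³⁺/Co²⁺ is the cathode (higher E°), Tl³⁺/Tl⁺ the anode: E°cell = +1.86 − (+1.29) = +0.57 V, n = 2.
Overall: 2 Co³⁺(aq) + Tl⁺(aq) → 2 Co²⁺(aq) + Tl³⁺(aq)
Q = [Co²⁺]^2·[Tl³⁺] / ([Co³⁺]^2·[Tl⁺]); log Q = 2.187.
E = E° − (0.0592/n) log Q = +0.57 − (0.0592/2)(2.187) = +0.505 V.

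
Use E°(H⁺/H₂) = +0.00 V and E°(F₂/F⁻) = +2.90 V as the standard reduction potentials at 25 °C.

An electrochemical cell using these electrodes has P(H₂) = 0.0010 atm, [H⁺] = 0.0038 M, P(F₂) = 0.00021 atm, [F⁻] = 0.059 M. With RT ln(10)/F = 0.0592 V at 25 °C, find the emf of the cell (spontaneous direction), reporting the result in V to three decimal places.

F₂/F⁻ is the cathode (higher E°), H⁺/H₂ the anode: E°cell = +2.90 − (+0.00) = +2.90 V, n = 2.
Overall: F₂(g) + H₂(g) → 2 F⁻(aq) + 2 H⁺(aq)
Q = [F⁻]^2·[H⁺]^2 / (P(F₂)·P(H₂)); log Q = -0.621.
E = E° − (0.0592/n) log Q = +2.90 − (0.0592/2)(-0.621) = +2.918 V.

+2.918 V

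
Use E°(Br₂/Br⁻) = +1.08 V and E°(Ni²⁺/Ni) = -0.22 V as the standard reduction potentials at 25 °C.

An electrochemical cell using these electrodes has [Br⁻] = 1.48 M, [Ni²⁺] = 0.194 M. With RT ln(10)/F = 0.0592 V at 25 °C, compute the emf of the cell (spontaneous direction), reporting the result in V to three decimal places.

+1.311 V

Br₂/Br⁻ is the cathode (higher E°), Ni²⁺/Ni the anode: E°cell = +1.08 − (-0.22) = +1.30 V, n = 2.
Overall: Br₂(l) + Ni(s) → 2 Br⁻(aq) + Ni²⁺(aq)
Q = [Br⁻]^2·[Ni²⁺]; log Q = -0.372.
E = E° − (0.0592/n) log Q = +1.30 − (0.0592/2)(-0.372) = +1.311 V.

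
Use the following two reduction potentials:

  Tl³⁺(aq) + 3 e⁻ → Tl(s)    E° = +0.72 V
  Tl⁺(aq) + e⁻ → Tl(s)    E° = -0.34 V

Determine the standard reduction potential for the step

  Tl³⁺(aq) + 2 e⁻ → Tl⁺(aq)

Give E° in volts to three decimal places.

+1.250 V

Sequential free energies add, so n₃E°₃ = n₁E°₁ + n₂E°₂.
With n₃ = 3, and the known step contributing 1×(-0.34) V, the unknown satisfies 2·E° = 3×(+0.72) − 1×(-0.34) = +2.500.
E° = +2.500 / 2 = +1.250 V.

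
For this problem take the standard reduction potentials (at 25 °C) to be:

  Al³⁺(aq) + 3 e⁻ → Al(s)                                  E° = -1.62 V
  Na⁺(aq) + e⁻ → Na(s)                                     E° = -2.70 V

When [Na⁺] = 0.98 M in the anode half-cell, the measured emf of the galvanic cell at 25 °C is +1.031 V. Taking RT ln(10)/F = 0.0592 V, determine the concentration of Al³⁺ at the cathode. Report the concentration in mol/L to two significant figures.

0.0031 M

Al³⁺/Al is the cathode, Na⁺/Na the anode: E°cell = +1.08 V, n = 3.
Overall reaction: Al³⁺(aq) + 3 Na(s) → Al(s) + 3 Na⁺(aq); Q = [Na⁺]^3/[Al³⁺]^1.
From E = E° − (0.0592/n) log Q: log Q = (E° − E)·n/0.0592 = (+1.08 − (+1.031))·3/0.0592 = 2.4831.
So 1·log[Al³⁺] = 3·log(0.98) − log Q = -0.0263 − (2.4831) = -2.5094; [Al³⁺] = 10^(-2.5094) ≈ 0.0031 M.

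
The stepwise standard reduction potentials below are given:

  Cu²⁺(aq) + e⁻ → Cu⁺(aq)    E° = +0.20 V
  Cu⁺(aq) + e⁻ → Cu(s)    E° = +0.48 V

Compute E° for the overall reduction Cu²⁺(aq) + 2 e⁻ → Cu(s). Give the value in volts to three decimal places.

+0.340 V

Adding the free-energy changes (−nFE°) of the two steps gives −n₃FE°₃ = −n₁FE°₁ − n₂FE°₂.
E°₃ = (1×+0.20 + 1×+0.48) / 2 = (+0.680) / 2 = +0.340 V.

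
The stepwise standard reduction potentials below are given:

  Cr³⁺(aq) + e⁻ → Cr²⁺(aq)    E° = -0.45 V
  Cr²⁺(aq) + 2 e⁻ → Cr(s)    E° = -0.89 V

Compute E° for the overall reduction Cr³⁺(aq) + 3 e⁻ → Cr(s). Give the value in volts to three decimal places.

-0.743 V

Standard free energies of sequential steps add: ΔG°₃ = ΔG°₁ + ΔG°₂, so n₃E°₃ = n₁E°₁ + n₂E°₂.
E°₃ = (1×-0.45 + 2×-0.89) / 3 = (-2.230) / 3 = -0.743 V.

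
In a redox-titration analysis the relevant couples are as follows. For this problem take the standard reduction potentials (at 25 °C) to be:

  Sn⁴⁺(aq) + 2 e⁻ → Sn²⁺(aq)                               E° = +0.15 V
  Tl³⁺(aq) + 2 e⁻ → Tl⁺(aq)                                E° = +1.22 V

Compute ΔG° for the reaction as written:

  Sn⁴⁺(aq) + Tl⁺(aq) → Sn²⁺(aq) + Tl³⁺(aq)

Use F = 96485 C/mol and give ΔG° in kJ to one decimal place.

+206.5 kJ

As written, Sn⁴⁺/Sn²⁺ is reduced (cathode) and Tl³⁺/Tl⁺ is oxidised (anode), so E°cell = (+0.15) − (+1.22) = -1.07 V.
Balancing electrons gives n = 2.
ΔG° = −nFE° = −(2)(96485)(-1.07) = 206,478 J = +206.5 kJ.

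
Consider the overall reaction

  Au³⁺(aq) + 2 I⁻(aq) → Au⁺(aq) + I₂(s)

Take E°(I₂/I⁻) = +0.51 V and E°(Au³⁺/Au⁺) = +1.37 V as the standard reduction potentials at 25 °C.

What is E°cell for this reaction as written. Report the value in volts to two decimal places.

+0.86 V

The Au³⁺/Au⁺ couple has the higher reduction potential, so it is the cathode; I₂/I⁻ is oxidised at the anode.
E°cell = E°(cathode) − E°(anode) = (+1.37) − (+0.51) = +0.86 V.
Since E°cell > 0, the reaction is spontaneous under standard conditions.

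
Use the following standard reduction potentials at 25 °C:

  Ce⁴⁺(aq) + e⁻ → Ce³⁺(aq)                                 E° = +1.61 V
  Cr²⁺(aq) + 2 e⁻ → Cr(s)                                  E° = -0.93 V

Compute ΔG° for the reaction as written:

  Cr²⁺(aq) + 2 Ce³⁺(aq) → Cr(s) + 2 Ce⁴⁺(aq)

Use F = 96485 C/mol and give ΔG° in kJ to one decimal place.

As written, Cr²⁺/Cr is reduced (cathode) and Ce⁴⁺/Ce³⁺ is oxidised (anode), so E°cell = (-0.93) − (+1.61) = -2.54 V.
Balancing electrons gives n = 2.
ΔG° = −nFE° = −(2)(96485)(-2.54) = 490,144 J = +490.1 kJ.

+490.1 kJ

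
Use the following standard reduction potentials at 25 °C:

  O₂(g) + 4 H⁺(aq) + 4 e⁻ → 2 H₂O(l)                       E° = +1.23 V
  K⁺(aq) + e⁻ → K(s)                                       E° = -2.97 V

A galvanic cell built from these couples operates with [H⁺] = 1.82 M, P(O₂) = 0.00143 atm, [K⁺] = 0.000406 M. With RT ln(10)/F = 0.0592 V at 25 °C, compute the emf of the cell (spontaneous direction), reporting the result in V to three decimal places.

+4.374 V

O₂/H₂O is the cathode (higher E°), K⁺/K the anode: E°cell = +1.23 − (-2.97) = +4.20 V, n = 4.
Overall: O₂(g) + 4 H⁺(aq) + 4 K(s) → 2 H₂O(l) + 4 K⁺(aq)
Q = [K⁺]^4 / (P(O₂)·[H⁺]^4); log Q = -11.762.
E = E° − (0.0592/n) log Q = +4.20 − (0.0592/4)(-11.762) = +4.374 V.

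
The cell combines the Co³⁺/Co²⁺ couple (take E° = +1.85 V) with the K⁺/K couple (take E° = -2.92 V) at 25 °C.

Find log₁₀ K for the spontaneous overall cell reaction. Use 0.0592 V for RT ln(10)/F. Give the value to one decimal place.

Cathode: Co³⁺/Co²⁺; anode: K⁺/K. E°cell = +4.77 V, n = 1.
log K = nE°cell / 0.0592 = (1)(+4.77) / 0.0592 = 80.6.

80.6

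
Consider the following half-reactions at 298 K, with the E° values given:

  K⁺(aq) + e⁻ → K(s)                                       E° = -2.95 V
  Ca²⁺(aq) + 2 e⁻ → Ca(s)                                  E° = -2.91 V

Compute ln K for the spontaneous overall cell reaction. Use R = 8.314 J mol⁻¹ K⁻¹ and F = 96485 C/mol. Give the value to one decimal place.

3.1

Cathode: Ca²⁺/Ca; anode: K⁺/K. E°cell = (-2.91) − (-2.95) = +0.04 V, with n = 2.
ΔG° = −nFE° = −RT ln K, so ln K = nFE°/(RT) = (2)(96485)(+0.04) / ((8.314)(298)) = 3.115.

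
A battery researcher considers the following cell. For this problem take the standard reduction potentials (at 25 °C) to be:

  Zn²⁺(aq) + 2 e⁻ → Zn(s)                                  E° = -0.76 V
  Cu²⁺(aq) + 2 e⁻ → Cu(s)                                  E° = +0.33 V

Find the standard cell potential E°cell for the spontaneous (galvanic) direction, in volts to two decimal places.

The Cu²⁺/Cu couple has the higher reduction potential, so it is the cathode; Zn²⁺/Zn is oxidised at the anode.
E°cell = E°(cathode) − E°(anode) = (+0.33) − (-0.76) = +1.09 V.

+1.09 V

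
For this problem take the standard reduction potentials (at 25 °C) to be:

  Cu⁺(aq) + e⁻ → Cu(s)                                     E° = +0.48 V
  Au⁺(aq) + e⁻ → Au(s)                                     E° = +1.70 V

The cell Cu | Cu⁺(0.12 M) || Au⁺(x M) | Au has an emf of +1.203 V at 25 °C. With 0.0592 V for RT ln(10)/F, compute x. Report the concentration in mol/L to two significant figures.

Au⁺/Au is the cathode, Cu⁺/Cu the anode: E°cell = +1.22 V, n = 1.
Overall reaction: Au⁺(aq) + Cu(s) → Au(s) + Cu⁺(aq); Q = [Cu⁺]^1/[Au⁺]^1.
From E = E° − (0.0592/n) log Q: log Q = (E° − E)·n/0.0592 = (+1.22 − (+1.203))·1/0.0592 = 0.2872.
So 1·log[Au⁺] = 1·log(0.12) − log Q = -0.9208 − (0.2872) = -1.2080; [Au⁺] = 10^(-1.2080) ≈ 0.062 M.

0.062 M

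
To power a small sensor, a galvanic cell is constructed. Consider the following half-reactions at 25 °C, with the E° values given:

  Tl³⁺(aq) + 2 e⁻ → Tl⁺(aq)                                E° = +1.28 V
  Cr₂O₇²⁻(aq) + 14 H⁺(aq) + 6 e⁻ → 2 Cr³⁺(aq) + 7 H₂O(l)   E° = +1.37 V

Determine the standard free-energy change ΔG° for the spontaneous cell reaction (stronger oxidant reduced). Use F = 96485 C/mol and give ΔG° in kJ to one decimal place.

-52.1 kJ

Cr₂O₇²⁻/Cr³⁺ (E° = +1.37 V) is the cathode; Tl³⁺/Tl⁺ (E° = +1.28 V) is the anode, so E°cell = +0.09 V.
Balancing electrons gives n = 6 (lcm of 6 and 2).
ΔG° = −nFE° = −(6)(96485)(+0.09) = -52,102 J = -52.1 kJ.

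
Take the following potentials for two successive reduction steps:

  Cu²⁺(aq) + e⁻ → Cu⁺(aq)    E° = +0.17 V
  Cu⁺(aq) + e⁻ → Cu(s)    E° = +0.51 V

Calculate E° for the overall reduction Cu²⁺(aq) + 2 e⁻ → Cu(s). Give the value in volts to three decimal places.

Standard free energies of sequential steps add: ΔG°₃ = ΔG°₁ + ΔG°₂, so n₃E°₃ = n₁E°₁ + n₂E°₂.
E°₃ = (1×+0.17 + 1×+0.51) / 2 = (+0.680) / 2 = +0.340 V.

+0.340 V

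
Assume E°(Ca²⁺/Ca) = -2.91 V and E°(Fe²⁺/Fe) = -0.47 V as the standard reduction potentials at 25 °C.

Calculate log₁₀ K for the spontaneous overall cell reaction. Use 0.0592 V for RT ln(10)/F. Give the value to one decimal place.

Cathode: Fe²⁺/Fe; anode: Ca²⁺/Ca. E°cell = +2.44 V, n = 2.
log K = nE°cell / 0.0592 = (2)(+2.44) / 0.0592 = 82.4.

82.4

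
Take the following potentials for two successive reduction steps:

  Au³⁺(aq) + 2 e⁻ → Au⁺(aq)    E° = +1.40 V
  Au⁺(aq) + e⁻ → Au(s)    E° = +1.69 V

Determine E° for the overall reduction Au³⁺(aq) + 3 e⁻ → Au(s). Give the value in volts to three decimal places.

Standard free energies of sequential steps add: ΔG°₃ = ΔG°₁ + ΔG°₂, so n₃E°₃ = n₁E°₁ + n₂E°₂.
E°₃ = (2×+1.40 + 1×+1.69) / 3 = (+4.490) / 3 = +1.497 V.
E° values themselves are not directly additive — weighting by electron count is essential.

+1.497 V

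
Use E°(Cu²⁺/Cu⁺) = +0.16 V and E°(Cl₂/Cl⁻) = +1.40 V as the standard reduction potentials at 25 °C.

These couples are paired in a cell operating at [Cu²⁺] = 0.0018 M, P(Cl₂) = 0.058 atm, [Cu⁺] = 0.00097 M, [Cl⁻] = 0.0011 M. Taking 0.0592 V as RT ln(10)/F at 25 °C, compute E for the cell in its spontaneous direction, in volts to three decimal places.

+1.363 V

Cl₂/Cl⁻ is the cathode (higher E°), Cu²⁺/Cu⁺ the anode: E°cell = +1.40 − (+0.16) = +1.24 V, n = 2.
Overall: Cl₂(g) + 2 Cu⁺(aq) → 2 Cl⁻(aq) + 2 Cu²⁺(aq)
Q = [Cl⁻]^2·[Cu²⁺]^2 / (P(Cl₂)·[Cu⁺]^2); log Q = -4.144.
E = E° − (0.0592/n) log Q = +1.24 − (0.0592/2)(-4.144) = +1.363 V.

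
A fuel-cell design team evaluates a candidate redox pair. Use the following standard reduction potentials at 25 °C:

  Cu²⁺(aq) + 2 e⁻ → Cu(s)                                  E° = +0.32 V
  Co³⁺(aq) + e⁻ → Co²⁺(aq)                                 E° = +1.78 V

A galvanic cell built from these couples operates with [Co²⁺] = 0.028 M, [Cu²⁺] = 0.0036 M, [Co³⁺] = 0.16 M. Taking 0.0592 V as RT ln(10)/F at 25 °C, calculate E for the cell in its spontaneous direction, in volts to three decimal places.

+1.577 V

Co³⁺/Co²⁺ is the cathode (higher E°), Cu²⁺/Cu the anode: E°cell = +1.78 − (+0.32) = +1.46 V, n = 2.
Overall: 2 Co³⁺(aq) + Cu(s) → 2 Co²⁺(aq) + Cu²⁺(aq)
Q = [Co²⁺]^2·[Cu²⁺] / ([Co³⁺]^2); log Q = -3.958.
E = E° − (0.0592/n) log Q = +1.46 − (0.0592/2)(-3.958) = +1.577 V.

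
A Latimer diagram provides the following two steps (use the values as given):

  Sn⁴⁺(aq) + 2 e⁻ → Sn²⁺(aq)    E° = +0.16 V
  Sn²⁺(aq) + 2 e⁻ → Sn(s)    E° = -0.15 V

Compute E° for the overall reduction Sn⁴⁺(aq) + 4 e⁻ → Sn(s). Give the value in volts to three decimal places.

+0.005 V

Since ΔG° = −nFE° is additive over sequential reductions, n₃E°₃ = n₁E°₁ + n₂E°₂.
E°₃ = (2×+0.16 + 2×-0.15) / 4 = (+0.020) / 4 = +0.005 V.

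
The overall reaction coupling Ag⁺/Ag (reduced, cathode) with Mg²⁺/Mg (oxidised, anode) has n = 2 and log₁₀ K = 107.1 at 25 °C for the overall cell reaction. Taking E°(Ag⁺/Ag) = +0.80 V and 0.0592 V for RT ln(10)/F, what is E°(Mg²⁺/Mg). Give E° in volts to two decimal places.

-2.37 V

E°cell = (0.0592/n)·log K = (0.0592/2)(107.1) = +3.170 V.
Since Ag⁺/Ag is the cathode and Mg²⁺/Mg the anode, E°cell = E°(Ag⁺/Ag) − E°(Mg²⁺/Mg).
So E°(Mg²⁺/Mg) = E°(Ag⁺/Ag) − E°cell = (+0.80) − (+3.170) = -2.37 V.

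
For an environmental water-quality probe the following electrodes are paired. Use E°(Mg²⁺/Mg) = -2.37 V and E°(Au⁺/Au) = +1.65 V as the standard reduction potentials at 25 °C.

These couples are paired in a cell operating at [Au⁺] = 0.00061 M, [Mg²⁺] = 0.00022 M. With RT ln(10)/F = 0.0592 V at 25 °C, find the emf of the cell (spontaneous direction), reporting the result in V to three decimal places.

+3.938 V

Au⁺/Au is the cathode (higher E°), Mg²⁺/Mg the anode: E°cell = +1.65 − (-2.37) = +4.02 V, n = 2.
Overall: 2 Au⁺(aq) + Mg(s) → 2 Au(s) + Mg²⁺(aq)
Q = [Mg²⁺] / ([Au⁺]^2); log Q = 2.772.
E = E° − (0.0592/n) log Q = +4.02 − (0.0592/2)(2.772) = +3.938 V.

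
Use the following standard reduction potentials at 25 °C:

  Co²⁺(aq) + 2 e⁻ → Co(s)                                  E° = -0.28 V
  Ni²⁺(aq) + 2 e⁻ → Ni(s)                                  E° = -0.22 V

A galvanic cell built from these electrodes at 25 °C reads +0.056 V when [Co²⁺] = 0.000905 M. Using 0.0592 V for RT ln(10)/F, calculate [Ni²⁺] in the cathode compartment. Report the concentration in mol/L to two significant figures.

Ni²⁺/Ni is the cathode, Co²⁺/Co the anode: E°cell = +0.06 V, n = 2.
Overall reaction: Ni²⁺(aq) + Co(s) → Ni(s) + Co²⁺(aq); Q = [Co²⁺]^1/[Ni²⁺]^1.
From E = E° − (0.0592/n) log Q: log Q = (E° − E)·n/0.0592 = (+0.06 − (+0.056))·2/0.0592 = 0.1351.
So 1·log[Ni²⁺] = 1·log(0.000905) − log Q = -3.0434 − (0.1351) = -3.1785; [Ni²⁺] = 10^(-3.1785) ≈ 0.00066 M.

0.00066 M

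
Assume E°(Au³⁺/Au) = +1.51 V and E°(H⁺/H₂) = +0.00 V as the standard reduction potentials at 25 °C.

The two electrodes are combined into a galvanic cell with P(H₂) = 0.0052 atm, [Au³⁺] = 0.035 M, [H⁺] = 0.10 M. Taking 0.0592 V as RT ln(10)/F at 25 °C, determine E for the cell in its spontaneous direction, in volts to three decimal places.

+1.473 V

Au³⁺/Au is the cathode (higher E°), H⁺/H₂ the anode: E°cell = +1.51 − (+0.00) = +1.51 V, n = 6.
Overall: 2 Au³⁺(aq) + 3 H₂(g) → 2 Au(s) + 6 H⁺(aq)
Q = [H⁺]^6 / ([Au³⁺]^2·P(H₂)^3); log Q = 3.764.
E = E° − (0.0592/n) log Q = +1.51 − (0.0592/6)(3.764) = +1.473 V.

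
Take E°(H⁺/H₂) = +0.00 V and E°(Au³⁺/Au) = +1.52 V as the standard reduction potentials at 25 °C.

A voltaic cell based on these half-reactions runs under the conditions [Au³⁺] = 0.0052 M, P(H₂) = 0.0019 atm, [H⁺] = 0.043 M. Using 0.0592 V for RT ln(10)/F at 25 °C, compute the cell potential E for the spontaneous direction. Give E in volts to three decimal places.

Au³⁺/Au is the cathode (higher E°), H⁺/H₂ the anode: E°cell = +1.52 − (+0.00) = +1.52 V, n = 6.
Overall: 2 Au³⁺(aq) + 3 H₂(g) → 2 Au(s) + 6 H⁺(aq)
Q = [H⁺]^6 / ([Au³⁺]^2·P(H₂)^3); log Q = 4.533.
E = E° − (0.0592/n) log Q = +1.52 − (0.0592/6)(4.533) = +1.475 V.

+1.475 V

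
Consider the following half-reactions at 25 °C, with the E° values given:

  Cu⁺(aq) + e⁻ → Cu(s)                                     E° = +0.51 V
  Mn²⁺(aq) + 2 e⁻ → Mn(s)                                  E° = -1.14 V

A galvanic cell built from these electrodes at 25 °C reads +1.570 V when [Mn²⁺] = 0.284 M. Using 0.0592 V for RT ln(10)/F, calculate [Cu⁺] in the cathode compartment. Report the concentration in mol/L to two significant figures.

Cu⁺/Cu is the cathode, Mn²⁺/Mn the anode: E°cell = +1.65 V, n = 2.
Overall reaction: 2 Cu⁺(aq) + Mn(s) → 2 Cu(s) + Mn²⁺(aq); Q = [Mn²⁺]^1/[Cu⁺]^2.
From E = E° − (0.0592/n) log Q: log Q = (E° − E)·n/0.0592 = (+1.65 − (+1.570))·2/0.0592 = 2.7027.
So 2·log[Cu⁺] = 1·log(0.284) − log Q = -0.5467 − (2.7027) = -3.2494; log[Cu⁺] = -3.2494 / 2 = -1.6247; [Cu⁺] = 10^(-1.6247) ≈ 0.024 M.

0.024 M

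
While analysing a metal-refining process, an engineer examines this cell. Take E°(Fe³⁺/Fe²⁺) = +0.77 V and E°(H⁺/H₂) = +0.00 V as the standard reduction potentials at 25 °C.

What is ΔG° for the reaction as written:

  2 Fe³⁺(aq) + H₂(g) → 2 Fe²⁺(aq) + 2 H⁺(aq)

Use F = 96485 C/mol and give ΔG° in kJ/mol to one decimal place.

As written, Fe³⁺/Fe²⁺ is reduced (cathode) and H⁺/H₂ is oxidised (anode), so E°cell = (+0.77) − (+0.00) = +0.77 V.
Balancing electrons gives n = 2.
ΔG° = −nFE° = −(2)(96485)(+0.77) = -148,587 J = -148.6 kJ/mol.

-148.6 kJ/mol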